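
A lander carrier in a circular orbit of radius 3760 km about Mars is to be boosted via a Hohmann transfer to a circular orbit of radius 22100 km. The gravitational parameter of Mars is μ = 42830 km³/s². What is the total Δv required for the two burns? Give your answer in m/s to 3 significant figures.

Δv = 1680 m/s

The Hohmann ellipse has a_t = (r₁ + r₂)/2 = 12930 km.
At r₁ the circular-orbit speed is v₁ = √(μ/r₁) = 3.3750 km/s.
Transfer-orbit speed at r₁ (v² = μ(2/r − 1/a)): v_p = √[μ(2/r₁ − 1/a_t)] = 4.4124 km/s.
First burn Δv₁ = |v_p − v₁| = 1.0374 km/s.
At r₂, v₂ = √(μ/r₂) = 1.39212 km/s.
Transfer-orbit speed at r₂: v_a = √[μ(2/r₂ − 1/a_t)] = 0.750711 km/s.
Second burn Δv₂ = |v₂ − v_a| = 0.64141 km/s.
Total Δv = Δv₁ + Δv₂ = 1.679 km/s.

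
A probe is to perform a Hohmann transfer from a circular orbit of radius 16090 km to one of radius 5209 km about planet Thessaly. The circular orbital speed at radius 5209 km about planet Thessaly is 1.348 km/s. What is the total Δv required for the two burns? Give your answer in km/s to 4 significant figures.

From the circular-orbit relation v² = μ/r at r = 5209 km: μ = v²r = (1.348)² × 5209 = 9465.29 km³/s².
The Hohmann ellipse has a_t = (r₁ + r₂)/2 = 10649.5 km.
Circular speed at r₁: v₁ = √(μ/r₁) = √(9465.29/16090) = 0.7670 km/s.
Transfer-orbit speed at r₁ (v² = μ(2/r − 1/a)): v_a = √[μ(2/r₁ − 1/a_t)] = 0.5364 km/s.
First burn Δv₁ = |v_a − v₁| = 0.2306 km/s.
Circular speed at r₂: v₂ = √(μ/r₂) = 1.3480 km/s.
Transfer-orbit speed at r₂: v_p = √[μ(2/r₂ − 1/a_t)] = 1.6569 km/s.
Second burn Δv₂ = |v₂ − v_p| = 0.3089 km/s.
Δv = Δv₁ + Δv₂ = 0.2306 + 0.3089 = 0.5395 km/s.

Δv = 0.5395 km/s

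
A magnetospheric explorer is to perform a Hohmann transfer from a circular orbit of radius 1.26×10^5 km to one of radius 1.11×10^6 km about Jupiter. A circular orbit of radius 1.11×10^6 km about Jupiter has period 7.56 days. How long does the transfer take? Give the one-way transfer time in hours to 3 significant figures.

t = 37.7 hours

From Kepler's third law T² = 4π²r³/μ at r = 1.11×10^6 km, T = 7.56 days = 7.56 × 86400 s = 6.53184×10^5 s: μ = 4π²r³/T² = 1.26549×10^8 km³/s².
The Hohmann ellipse has a_t = (r₁ + r₂)/2 = 6.180×10^5 km.
Transfer time t = π√(a_t³/μ) = π√((6.180×10^5)³ / 1.26549×10^8) = 1.357×10^5 s.
Converting: 1.357×10^5 s ÷ 3600 s/hour = 37.7 hours.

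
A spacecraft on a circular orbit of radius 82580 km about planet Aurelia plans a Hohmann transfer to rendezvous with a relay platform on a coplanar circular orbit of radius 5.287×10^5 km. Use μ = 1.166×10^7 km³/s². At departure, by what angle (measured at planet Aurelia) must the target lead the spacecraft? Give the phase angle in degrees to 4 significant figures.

Semi-major axis of the transfer orbit: a_t = (82580 + 5.287×10^5)/2 = 3.0564×10^5 km.
The half-period of the transfer ellipse is t = π√(a_t³/μ) = 1.5546×10^5 s.
The target's mean motion on its circular orbit is ω₂ = √(μ/r₂³) = 8.8825×10^-6 rad/s.
Angle swept by the target during transfer: ω₂·t = 1.3809 rad = 79.12°.
Arrival is 180° from departure on the ellipse, so φ = 180° − 79.12° = 100.9°.

φ = 100.9°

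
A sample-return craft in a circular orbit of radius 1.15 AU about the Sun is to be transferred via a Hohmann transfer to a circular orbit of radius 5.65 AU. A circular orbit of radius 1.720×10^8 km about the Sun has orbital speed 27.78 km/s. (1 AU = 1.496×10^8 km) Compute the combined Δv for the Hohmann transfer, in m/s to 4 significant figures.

From the circular-orbit relation v² = μ/r at r = 1.720×10^8 km: μ = v²r = (27.78)² × 1.720×10^8 = 1.32737×10^11 km³/s².
In km: r₁ = 1.15 × 1.496×10^8 = 1.7204×10^8 km; r₂ = 5.65 × 1.496×10^8 = 8.4524×10^8 km.
Semi-major axis of the transfer orbit: a_t = (1.7204×10^8 + 8.4524×10^8)/2 = 5.0864×10^8 km.
At r₁ the circular-orbit speed is v₁ = √(μ/r₁) = 27.78 km/s.
On the transfer ellipse at r₁, v² = μ(2/r − 1/a) gives v_p = √[μ(2/r₁ − 1/a_t)] = 35.81 km/s.
First burn Δv₁ = |v_p − v₁| = 8.030 km/s.
At r₂, v₂ = √(μ/r₂) = 12.5316 km/s.
Transfer-orbit speed at r₂: v_a = √[μ(2/r₂ − 1/a_t)] = 7.28813 km/s.
Second burn Δv₂ = |v₂ − v_a| = 5.243 km/s.
Total Δv = Δv₁ + Δv₂ = 13.27 km/s.

Δv = 13270 m/s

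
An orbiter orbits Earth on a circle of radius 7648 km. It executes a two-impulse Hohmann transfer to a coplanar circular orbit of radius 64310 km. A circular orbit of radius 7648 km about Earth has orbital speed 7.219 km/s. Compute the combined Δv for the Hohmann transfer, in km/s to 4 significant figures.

From the circular-orbit relation v² = μ/r at r = 7648 km: μ = v²r = (7.219)² × 7648 = 3.98568×10^5 km³/s².
Semi-major axis of the transfer orbit: a_t = (7648 + 64310)/2 = 35979 km.
Circular speed at r₁: v₁ = √(μ/r₁) = √(3.98568×10^5/7648) = 7.219 km/s.
On the transfer ellipse at r₁, vis-viva gives v_p = √[μ(2/r₁ − 1/a_t)] = 9.651 km/s.
First burn Δv₁ = |v_p − v₁| = 2.432 km/s.
Circular speed at r₂: v₂ = √(μ/r₂) = 2.4895 km/s.
Transfer-orbit speed at r₂: v_a = √[μ(2/r₂ − 1/a_t)] = 1.1478 km/s.
Second burn Δv₂ = |v₂ − v_a| = 1.342 km/s.
Δv = Δv₁ + Δv₂ = 2.432 + 1.342 = 3.774 km/s.

Δv = 3.774 km/s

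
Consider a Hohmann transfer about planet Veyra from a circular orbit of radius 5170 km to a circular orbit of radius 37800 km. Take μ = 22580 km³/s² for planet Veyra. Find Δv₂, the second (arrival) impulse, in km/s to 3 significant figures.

Δv₂ = 0.394 km/s

Transfer-ellipse semi-major axis a_t = (r₁ + r₂)/2 = (5170 + 37800)/2 = 21485 km.
Circular speed at r = 37800 km: v_c = √(μ/r) = 0.7729 km/s.
Transfer-orbit speed at the same r (vis-viva, a = a_t): v_t = √[μ(2/r − 1/a_t)] = 0.3791 km/s.
Δv₂ = |v_t − v_c| = |0.3791 − 0.7729| = 0.3938 km/s.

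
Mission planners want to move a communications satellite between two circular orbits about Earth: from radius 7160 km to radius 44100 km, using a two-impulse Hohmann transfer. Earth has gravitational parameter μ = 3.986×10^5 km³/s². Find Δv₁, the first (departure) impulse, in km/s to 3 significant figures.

Transfer-ellipse semi-major axis a_t = (r₁ + r₂)/2 = (7160 + 44100)/2 = 25630 km.
Circular speed at r = 7160 km: v_c = √(μ/r) = 7.461 km/s.
Vis-viva on the transfer ellipse at r = 7160 km gives v_t = √[μ(2/r − 1/a_t)] = 9.787 km/s.
Δv₁ = |v_t − v_c| = |9.787 − 7.461| = 2.326 km/s.

Δv₁ = 2.33 km/s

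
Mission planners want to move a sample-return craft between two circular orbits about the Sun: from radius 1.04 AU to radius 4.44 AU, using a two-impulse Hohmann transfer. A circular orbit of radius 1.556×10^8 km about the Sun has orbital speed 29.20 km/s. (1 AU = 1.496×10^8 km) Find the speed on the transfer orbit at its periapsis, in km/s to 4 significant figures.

v = 37.17 km/s

From the circular-orbit relation v² = μ/r at r = 1.556×10^8 km: μ = v²r = (29.20)² × 1.556×10^8 = 1.32671×10^11 km³/s².
In km: r₁ = 1.04 × 1.496×10^8 = 1.55584×10^8 km; r₂ = 4.44 × 1.496×10^8 = 6.64224×10^8 km.
Transfer-ellipse semi-major axis a_t = (r₁ + r₂)/2 = (1.55584×10^8 + 6.64224×10^8)/2 = 4.09904×10^8 km.
At periapsis, r = 1.55584×10^8 km.
From the vis-viva equation, v = √[μ(2/r − 1/a_t)] = 37.17 km/s.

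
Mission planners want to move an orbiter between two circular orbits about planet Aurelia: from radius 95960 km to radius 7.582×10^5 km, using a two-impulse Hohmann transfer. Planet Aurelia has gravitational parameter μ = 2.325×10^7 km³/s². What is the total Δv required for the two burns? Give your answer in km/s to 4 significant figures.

Transfer-ellipse semi-major axis a_t = (r₁ + r₂)/2 = (95960 + 7.582×10^5)/2 = 4.2708×10^5 km.
At r₁ the circular-orbit speed is v₁ = √(μ/r₁) = 15.566 km/s.
Transfer-orbit speed at r₁ (vis-viva): v_p = √[μ(2/r₁ − 1/a_t)] = 20.740 km/s.
First burn Δv₁ = |v_p − v₁| = 5.174 km/s.
At r₂, v₂ = √(μ/r₂) = 5.538 km/s.
Transfer-orbit speed at r₂: v_a = √[μ(2/r₂ − 1/a_t)] = 2.625 km/s.
Second burn Δv₂ = |v₂ − v_a| = 2.913 km/s.
Total Δv = Δv₁ + Δv₂ = 8.087 km/s.

Δv = 8.087 km/s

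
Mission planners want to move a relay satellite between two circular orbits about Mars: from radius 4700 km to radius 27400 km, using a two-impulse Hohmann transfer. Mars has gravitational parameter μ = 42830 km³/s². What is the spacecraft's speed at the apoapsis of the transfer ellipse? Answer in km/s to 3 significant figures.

v = 0.677 km/s

Semi-major axis of the transfer orbit: a_t = (4700 + 27400)/2 = 16050 km.
At apoapsis, r = 27400 km.
Vis-viva: v = √[μ(2/r − 1/a_t)] = √[42830 × (2/27400 − 1/16050)] = 0.6766 km/s.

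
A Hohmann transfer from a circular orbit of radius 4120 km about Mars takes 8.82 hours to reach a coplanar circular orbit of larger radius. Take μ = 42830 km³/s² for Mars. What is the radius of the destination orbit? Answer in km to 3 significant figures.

Transfer time t = 8.82 hours = 31752 s, and t = π√(a_t³/μ).
So a_t = (μ t²/π²)^(1/3) = (42830 × (31752)² / π²)^(1/3) = 16355 km.
Since a_t = (r₁ + r₂)/2, r₂ = 2a_t − r₁ = 2×16355 − 4120 = 28590 km.

r₂ = 28600 km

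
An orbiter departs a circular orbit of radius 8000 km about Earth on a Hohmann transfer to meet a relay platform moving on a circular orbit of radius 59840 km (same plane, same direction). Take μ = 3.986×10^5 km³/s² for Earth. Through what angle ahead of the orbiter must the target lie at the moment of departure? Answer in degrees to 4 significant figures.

Semi-major axis of the transfer orbit: a_t = (8000 + 59840)/2 = 33920 km.
The half-period of the transfer ellipse is t = π√(a_t³/μ) = 31086 s.
Target angular speed ω₂ = √(μ/r₂³) = 4.3130×10^-5 rad/s.
Angle swept by the target during transfer: ω₂·t = 1.3407 rad = 76.82°.
Arrival is 180° from departure on the ellipse, so φ = 180° − 76.82° = 103.2°.

φ = 103.2°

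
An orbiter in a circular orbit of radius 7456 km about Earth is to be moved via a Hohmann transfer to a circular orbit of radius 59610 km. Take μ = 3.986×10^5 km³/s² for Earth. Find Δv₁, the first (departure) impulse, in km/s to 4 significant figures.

Semi-major axis of the transfer orbit: a_t = (7456 + 59610)/2 = 33533 km.
On the circular orbit at r = 7456 km, v_c = √(μ/r) = 7.312 km/s.
Vis-viva on the transfer ellipse at r = 7456 km gives v_t = √[μ(2/r − 1/a_t)] = 9.749 km/s.
Δv₁ = |v_t − v_c| = |9.749 − 7.312| = 2.437 km/s.

Δv₁ = 2.437 km/s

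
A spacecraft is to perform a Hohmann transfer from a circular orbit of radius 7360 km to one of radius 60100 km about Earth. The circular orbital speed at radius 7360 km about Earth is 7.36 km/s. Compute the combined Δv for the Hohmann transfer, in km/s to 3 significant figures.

From the circular-orbit relation v² = μ/r at r = 7360 km: μ = v²r = (7.36)² × 7360 = 3.98688×10^5 km³/s².
The Hohmann ellipse has a_t = (r₁ + r₂)/2 = 33730 km.
At r₁ the circular-orbit speed is v₁ = √(μ/r₁) = 7.3600 km/s.
On the transfer ellipse at r₁, v² = μ(2/r − 1/a) gives v_p = √[μ(2/r₁ − 1/a_t)] = 9.8244 km/s.
First burn Δv₁ = |v_p − v₁| = 2.4644 km/s.
At r₂, v₂ = √(μ/r₂) = 2.5756 km/s.
Transfer-orbit speed at r₂: v_a = √[μ(2/r₂ − 1/a_t)] = 1.2031 km/s.
Second burn Δv₂ = |v₂ − v_a| = 1.3725 km/s.
Δv = Δv₁ + Δv₂ = 2.4644 + 1.3725 = 3.837 km/s.

Δv = 3.84 km/s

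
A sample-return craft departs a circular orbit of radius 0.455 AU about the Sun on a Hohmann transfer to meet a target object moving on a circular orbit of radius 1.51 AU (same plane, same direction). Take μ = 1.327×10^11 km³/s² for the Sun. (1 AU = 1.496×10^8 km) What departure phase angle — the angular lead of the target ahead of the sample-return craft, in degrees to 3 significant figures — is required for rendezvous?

In km: r₁ = 0.455 × 1.496×10^8 = 6.8068×10^7 km; r₂ = 1.51 × 1.496×10^8 = 2.25896×10^8 km.
The Hohmann ellipse has a_t = (r₁ + r₂)/2 = 1.46982×10^8 km.
Transfer time t = π√(a_t³/μ) = 1.53678×10^7 s.
Target angular speed ω₂ = √(μ/r₂³) = 1.07293×10^-7 rad/s.
Angle swept by the target during transfer: ω₂·t = 1.64886 rad = 94.47°.
The sample-return craft traverses 180° on the transfer ellipse, so the target must lead by 180° − 94.47° = 85.5°.

φ = 85.5°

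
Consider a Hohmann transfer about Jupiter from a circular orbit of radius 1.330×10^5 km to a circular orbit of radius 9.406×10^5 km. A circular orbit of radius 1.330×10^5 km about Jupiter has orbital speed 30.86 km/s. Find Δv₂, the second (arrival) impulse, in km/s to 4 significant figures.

From the circular-orbit relation v² = μ/r at r = 1.330×10^5 km: μ = v²r = (30.86)² × 1.330×10^5 = 1.26661×10^8 km³/s².
Transfer-ellipse semi-major axis a_t = (r₁ + r₂)/2 = (1.330×10^5 + 9.406×10^5)/2 = 5.368×10^5 km.
On the circular orbit at r = 9.406×10^5 km, v_c = √(μ/r) = 11.604 km/s.
Vis-viva on the transfer ellipse at r = 9.406×10^5 km gives v_t = √[μ(2/r − 1/a_t)] = 5.7762 km/s.
Δv₂ = |v_t − v_c| = |5.7762 − 11.604| = 5.828 km/s.

Δv₂ = 5.828 km/s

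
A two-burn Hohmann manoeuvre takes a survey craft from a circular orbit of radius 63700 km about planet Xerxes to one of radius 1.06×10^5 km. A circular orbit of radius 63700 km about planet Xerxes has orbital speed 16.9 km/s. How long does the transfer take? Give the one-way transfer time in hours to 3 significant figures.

From the circular-orbit relation v² = μ/r at r = 63700 km: μ = v²r = (16.9)² × 63700 = 1.81934×10^7 km³/s².
Semi-major axis of the transfer orbit: a_t = (63700 + 1.060×10^5)/2 = 84850 km.
Half the transfer-orbit period gives t = π√(a_t³/μ) = 18200 s.
Converting: 18200 s ÷ 3600 s/hour = 5.06 hours.

t = 5.06 hours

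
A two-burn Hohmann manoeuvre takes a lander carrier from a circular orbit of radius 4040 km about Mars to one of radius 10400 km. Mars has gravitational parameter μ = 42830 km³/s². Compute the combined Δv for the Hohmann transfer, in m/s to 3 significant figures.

Transfer-ellipse semi-major axis a_t = (r₁ + r₂)/2 = (4040 + 10400)/2 = 7220 km.
At r₁ the circular-orbit speed is v₁ = √(μ/r₁) = 3.2560 km/s.
On the transfer ellipse at r₁, vis-viva gives v_p = √[μ(2/r₁ − 1/a_t)] = 3.9078 km/s.
First burn Δv₁ = |v_p − v₁| = 0.6518 km/s.
Circular speed at r₂: v₂ = √(μ/r₂) = 2.02935 km/s.
Transfer-orbit speed at r₂: v_a = √[μ(2/r₂ − 1/a_t)] = 1.51803 km/s.
Second burn Δv₂ = |v₂ − v_a| = 0.5113 km/s.
Δv = Δv₁ + Δv₂ = 0.6518 + 0.5113 = 1.163 km/s.

Δv = 1160 m/s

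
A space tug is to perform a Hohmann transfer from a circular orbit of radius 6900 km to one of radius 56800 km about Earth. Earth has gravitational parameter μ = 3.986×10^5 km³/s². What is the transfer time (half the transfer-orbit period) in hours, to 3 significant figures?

t = 7.86 hours

Transfer-ellipse semi-major axis a_t = (r₁ + r₂)/2 = (6900 + 56800)/2 = 31850 km.
Transfer time t = π√(a_t³/μ) = π√((31850)³ / 3.986×10^5) = 28280 s.
Converting: 28280 s ÷ 3600 s/hour = 7.86 hours.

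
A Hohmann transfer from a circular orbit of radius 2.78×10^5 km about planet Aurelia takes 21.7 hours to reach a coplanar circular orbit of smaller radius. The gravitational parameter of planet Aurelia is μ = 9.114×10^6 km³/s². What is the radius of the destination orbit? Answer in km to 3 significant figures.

Transfer time t = 21.7 hours = 78120 s, and t = π√(a_t³/μ).
So a_t = (μ t²/π²)^(1/3) = (9.114×10^6 × (78120)² / π²)^(1/3) = 1.7796×10^5 km.
Since a_t = (r₁ + r₂)/2, r₂ = 2a_t − r₁ = 2×1.7796×10^5 − 2.780×10^5 = 77920 km.

r₂ = 77900 km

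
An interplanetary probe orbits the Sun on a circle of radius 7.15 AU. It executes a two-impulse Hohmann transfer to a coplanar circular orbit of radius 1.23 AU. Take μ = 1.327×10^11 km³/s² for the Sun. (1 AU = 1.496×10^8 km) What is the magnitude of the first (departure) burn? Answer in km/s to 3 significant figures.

In km: r₁ = 7.15 × 1.496×10^8 = 1.06964×10^9 km; r₂ = 1.23 × 1.496×10^8 = 1.84008×10^8 km.
Semi-major axis of the transfer orbit: a_t = (1.06964×10^9 + 1.84008×10^8)/2 = 6.26824×10^8 km.
Circular speed at r = 1.06964×10^9 km: v_c = √(μ/r) = 11.138 km/s.
Transfer-orbit speed at the same r (vis-viva, a = a_t): v_t = √[μ(2/r − 1/a_t)] = 6.0348 km/s.
Δv₁ = |v_t − v_c| = |6.0348 − 11.138| = 5.103 km/s.

Δv₁ = 5.10 km/s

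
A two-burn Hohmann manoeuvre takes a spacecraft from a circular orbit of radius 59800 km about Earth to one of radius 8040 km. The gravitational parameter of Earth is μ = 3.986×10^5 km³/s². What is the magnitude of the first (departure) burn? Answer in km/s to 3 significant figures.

Δv₁ = 1.32 km/s

The Hohmann ellipse has a_t = (r₁ + r₂)/2 = 33920 km.
Circular speed at r = 59800 km: v_c = √(μ/r) = 2.582 km/s.
Vis-viva on the transfer ellipse at r = 59800 km gives v_t = √[μ(2/r − 1/a_t)] = 1.257 km/s.
Δv₁ = |v_t − v_c| = |1.257 − 2.582| = 1.325 km/s.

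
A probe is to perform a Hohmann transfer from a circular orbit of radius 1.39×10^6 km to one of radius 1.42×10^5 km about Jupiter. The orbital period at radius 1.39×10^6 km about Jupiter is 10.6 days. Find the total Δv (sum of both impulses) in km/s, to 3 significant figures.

From Kepler's third law T² = 4π²r³/μ at r = 1.39×10^6 km, T = 10.6 days = 10.6 × 86400 s = 9.1584×10^5 s: μ = 4π²r³/T² = 1.26405×10^8 km³/s².
Transfer-ellipse semi-major axis a_t = (r₁ + r₂)/2 = (1.390×10^6 + 1.420×10^5)/2 = 7.660×10^5 km.
At r₁ the circular-orbit speed is v₁ = √(μ/r₁) = 9.536 km/s.
On the transfer ellipse at r₁, vis-viva equation gives v_a = √[μ(2/r₁ − 1/a_t)] = 4.106 km/s.
First burn Δv₁ = |v_a − v₁| = 5.430 km/s.
Circular speed at r₂: v₂ = √(μ/r₂) = 29.8358 km/s.
Transfer-orbit speed at r₂: v_p = √[μ(2/r₂ − 1/a_t)] = 40.1912 km/s.
Second burn Δv₂ = |v₂ − v_p| = 10.36 km/s.
Δv = Δv₁ + Δv₂ = 5.430 + 10.36 = 15.79 km/s.

Δv = 15.8 km/s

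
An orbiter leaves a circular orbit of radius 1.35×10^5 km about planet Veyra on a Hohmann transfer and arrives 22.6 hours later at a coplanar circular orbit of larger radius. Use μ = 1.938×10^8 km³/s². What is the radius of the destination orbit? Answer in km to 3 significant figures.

Transfer time t = 22.6 hours = 81360 s, and t = π√(a_t³/μ).
So a_t = (μ t²/π²)^(1/3) = (1.938×10^8 × (81360)² / π²)^(1/3) = 5.0655×10^5 km.
Since a_t = (r₁ + r₂)/2, r₂ = 2a_t − r₁ = 2×5.0655×10^5 − 1.350×10^5 = 8.781×10^5 km.

r₂ = 8.78×10^5 km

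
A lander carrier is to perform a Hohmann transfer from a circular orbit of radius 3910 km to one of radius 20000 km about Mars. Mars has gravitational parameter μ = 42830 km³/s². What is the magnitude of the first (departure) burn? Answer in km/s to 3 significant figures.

Δv₁ = 0.971 km/s

The Hohmann ellipse has a_t = (r₁ + r₂)/2 = 11955 km.
On the circular orbit at r = 3910 km, v_c = √(μ/r) = 3.3097 km/s.
Transfer-orbit speed at the same r (vis-viva, a = a_t): v_t = √[μ(2/r − 1/a_t)] = 4.2808 km/s.
Δv₁ = |v_t − v_c| = |4.2808 − 3.3097| = 0.9711 km/s.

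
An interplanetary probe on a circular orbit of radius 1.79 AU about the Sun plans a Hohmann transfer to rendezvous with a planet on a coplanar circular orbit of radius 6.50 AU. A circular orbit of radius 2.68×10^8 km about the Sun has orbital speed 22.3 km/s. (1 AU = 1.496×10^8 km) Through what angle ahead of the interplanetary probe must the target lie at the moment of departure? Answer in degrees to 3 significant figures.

From the circular-orbit relation v² = μ/r at r = 2.68×10^8 km: μ = v²r = (22.3)² × 2.68×10^8 = 1.33274×10^11 km³/s².
In km: r₁ = 1.79 × 1.496×10^8 = 2.67784×10^8 km; r₂ = 6.50 × 1.496×10^8 = 9.724×10^8 km.
Semi-major axis of the transfer orbit: a_t = (2.67784×10^8 + 9.724×10^8)/2 = 6.20092×10^8 km.
The half-period of the transfer ellipse is t = π√(a_t³/μ) = 1.32881×10^8 s.
Target angular speed ω₂ = √(μ/r₂³) = 1.20394×10^-8 rad/s.
Angle swept by the target during transfer: ω₂·t = 1.5998 rad = 91.66°.
Arrival is 180° from departure on the ellipse, so φ = 180° − 91.66° = 88.3°.

φ = 88.3°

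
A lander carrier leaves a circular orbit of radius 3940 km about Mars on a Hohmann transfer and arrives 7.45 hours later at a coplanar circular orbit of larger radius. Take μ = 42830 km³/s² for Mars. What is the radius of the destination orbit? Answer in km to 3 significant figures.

Transfer time t = 7.45 hours = 26820 s, and t = π√(a_t³/μ).
So a_t = (μ t²/π²)^(1/3) = (42830 × (26820)² / π²)^(1/3) = 14615 km.
Since a_t = (r₁ + r₂)/2, r₂ = 2a_t − r₁ = 2×14615 − 3940 = 25290 km.

r₂ = 25300 km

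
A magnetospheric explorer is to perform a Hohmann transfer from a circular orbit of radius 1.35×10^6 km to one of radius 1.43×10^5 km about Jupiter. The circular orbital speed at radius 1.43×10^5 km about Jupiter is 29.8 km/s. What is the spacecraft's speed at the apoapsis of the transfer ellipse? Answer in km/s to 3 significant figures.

v = 4.24 km/s

From the circular-orbit relation v² = μ/r at r = 1.43×10^5 km: μ = v²r = (29.8)² × 1.43×10^5 = 1.26990×10^8 km³/s².
The Hohmann ellipse has a_t = (r₁ + r₂)/2 = 7.465×10^5 km.
The apoapsis of the transfer ellipse is at r = 1.350×10^6 km.
From the vis-viva equation, v = √[μ(2/r − 1/a_t)] = 4.245 km/s.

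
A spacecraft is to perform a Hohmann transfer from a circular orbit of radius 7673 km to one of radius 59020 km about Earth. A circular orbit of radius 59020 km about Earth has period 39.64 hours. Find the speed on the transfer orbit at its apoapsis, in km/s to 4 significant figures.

From Kepler's third law T² = 4π²r³/μ at r = 59020 km, T = 39.64 hours = 39.64 × 3600 s = 1.42704×10^5 s: μ = 4π²r³/T² = 3.98552×10^5 km³/s².
Semi-major axis of the transfer orbit: a_t = (7673 + 59020)/2 = 33346.5 km.
The apoapsis of the transfer ellipse is at r = 59020 km.
Vis-viva: v = √[μ(2/r − 1/a_t)] = √[3.98552×10^5 × (2/59020 − 1/33346.5)] = 1.247 km/s.

v = 1.247 km/s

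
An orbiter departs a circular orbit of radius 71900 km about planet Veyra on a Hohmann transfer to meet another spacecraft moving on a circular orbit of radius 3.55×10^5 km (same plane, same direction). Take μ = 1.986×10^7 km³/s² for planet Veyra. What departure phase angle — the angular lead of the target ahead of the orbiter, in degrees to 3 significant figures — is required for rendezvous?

φ = 96.1°

Transfer-ellipse semi-major axis a_t = (r₁ + r₂)/2 = (71900 + 3.550×10^5)/2 = 2.1345×10^5 km.
Transfer time t = π√(a_t³/μ) = 69519 s.
Target angular speed ω₂ = √(μ/r₂³) = 2.1069×10^-5 rad/s.
Angle swept by the target during transfer: ω₂·t = 1.4647 rad = 83.92°.
Arrival is 180° from departure on the ellipse, so φ = 180° − 83.92° = 96.1°.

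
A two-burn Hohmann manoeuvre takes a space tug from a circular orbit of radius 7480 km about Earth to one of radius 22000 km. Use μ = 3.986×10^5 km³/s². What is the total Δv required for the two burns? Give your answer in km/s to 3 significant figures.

Transfer-ellipse semi-major axis a_t = (r₁ + r₂)/2 = (7480 + 22000)/2 = 14740 km.
Circular speed at r₁: v₁ = √(μ/r₁) = √(3.986×10^5/7480) = 7.2999 km/s.
On the transfer ellipse at r₁, vis-viva gives v_p = √[μ(2/r₁ − 1/a_t)] = 8.9183 km/s.
First burn Δv₁ = |v_p − v₁| = 1.6184 km/s.
At r₂, v₂ = √(μ/r₂) = 4.2565 km/s.
Transfer-orbit speed at r₂: v_a = √[μ(2/r₂ − 1/a_t)] = 3.0322 km/s.
Second burn Δv₂ = |v₂ − v_a| = 1.2243 km/s.
Δv = Δv₁ + Δv₂ = 1.6184 + 1.2243 = 2.843 km/s.

Δv = 2.84 km/s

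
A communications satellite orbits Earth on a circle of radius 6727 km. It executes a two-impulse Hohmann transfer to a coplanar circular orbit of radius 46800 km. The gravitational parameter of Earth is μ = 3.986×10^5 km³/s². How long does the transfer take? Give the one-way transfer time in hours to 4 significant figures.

t = 6.052 hours

Transfer-ellipse semi-major axis a_t = (r₁ + r₂)/2 = (6727 + 46800)/2 = 26763.5 km.
Transfer time t = π√(a_t³/μ) = π√((26763.5)³ / 3.986×10^5) = 21787 s.
Converting: 21787 s ÷ 3600 s/hour = 6.052 hours.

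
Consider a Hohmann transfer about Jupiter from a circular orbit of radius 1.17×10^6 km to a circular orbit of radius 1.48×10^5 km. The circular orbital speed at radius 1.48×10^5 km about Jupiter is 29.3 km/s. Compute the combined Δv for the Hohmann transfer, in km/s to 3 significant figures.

Δv = 15.2 km/s

From the circular-orbit relation v² = μ/r at r = 1.48×10^5 km: μ = v²r = (29.3)² × 1.48×10^5 = 1.27057×10^8 km³/s².
Transfer-ellipse semi-major axis a_t = (r₁ + r₂)/2 = (1.170×10^6 + 1.480×10^5)/2 = 6.590×10^5 km.
Circular speed at r₁: v₁ = √(μ/r₁) = √(1.27057×10^8/1.170×10^6) = 10.42 km/s.
Transfer-orbit speed at r₁ (vis-viva equation): v_a = √[μ(2/r₁ − 1/a_t)] = 4.938 km/s.
First burn Δv₁ = |v_a − v₁| = 5.482 km/s.
Circular speed at r₂: v₂ = √(μ/r₂) = 29.300 km/s.
Transfer-orbit speed at r₂: v_p = √[μ(2/r₂ − 1/a_t)] = 39.041 km/s.
Second burn Δv₂ = |v₂ − v_p| = 9.741 km/s.
Total Δv = Δv₁ + Δv₂ = 15.22 km/s.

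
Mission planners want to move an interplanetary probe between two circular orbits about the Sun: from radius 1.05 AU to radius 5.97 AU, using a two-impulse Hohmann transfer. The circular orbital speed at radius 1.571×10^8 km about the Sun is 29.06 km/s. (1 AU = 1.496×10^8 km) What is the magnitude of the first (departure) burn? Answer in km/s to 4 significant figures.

Δv₁ = 8.840 km/s

From the circular-orbit relation v² = μ/r at r = 1.571×10^8 km: μ = v²r = (29.06)² × 1.571×10^8 = 1.32668×10^11 km³/s².
In km: r₁ = 1.05 × 1.496×10^8 = 1.5708×10^8 km; r₂ = 5.97 × 1.496×10^8 = 8.93112×10^8 km.
Transfer-ellipse semi-major axis a_t = (r₁ + r₂)/2 = (1.5708×10^8 + 8.93112×10^8)/2 = 5.25096×10^8 km.
On the circular orbit at r = 1.5708×10^8 km, v_c = √(μ/r) = 29.06 km/s.
Vis-viva on the transfer ellipse at r = 1.5708×10^8 km gives v_t = √[μ(2/r − 1/a_t)] = 37.90 km/s.
Δv₁ = |v_t − v_c| = |37.90 − 29.06| = 8.840 km/s.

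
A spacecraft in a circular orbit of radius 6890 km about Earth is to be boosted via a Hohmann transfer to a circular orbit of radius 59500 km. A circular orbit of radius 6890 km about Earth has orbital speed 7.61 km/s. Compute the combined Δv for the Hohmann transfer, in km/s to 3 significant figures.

From the circular-orbit relation v² = μ/r at r = 6890 km: μ = v²r = (7.61)² × 6890 = 3.99014×10^5 km³/s².
Transfer-ellipse semi-major axis a_t = (r₁ + r₂)/2 = (6890 + 59500)/2 = 33195 km.
At r₁ the circular-orbit speed is v₁ = √(μ/r₁) = 7.6100 km/s.
Transfer-orbit speed at r₁ (vis-viva): v_p = √[μ(2/r₁ − 1/a_t)] = 10.188 km/s.
First burn Δv₁ = |v_p − v₁| = 2.578 km/s.
Circular speed at r₂: v₂ = √(μ/r₂) = 2.590 km/s.
Transfer-orbit speed at r₂: v_a = √[μ(2/r₂ − 1/a_t)] = 1.180 km/s.
Second burn Δv₂ = |v₂ − v_a| = 1.410 km/s.
Δv = Δv₁ + Δv₂ = 2.578 + 1.410 = 3.988 km/s.

Δv = 3.99 km/s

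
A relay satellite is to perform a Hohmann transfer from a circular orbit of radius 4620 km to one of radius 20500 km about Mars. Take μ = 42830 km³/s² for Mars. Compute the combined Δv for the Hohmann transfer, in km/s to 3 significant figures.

The Hohmann ellipse has a_t = (r₁ + r₂)/2 = 12560 km.
At r₁ the circular-orbit speed is v₁ = √(μ/r₁) = 3.0448 km/s.
Transfer-orbit speed at r₁ (vis-viva): v_p = √[μ(2/r₁ − 1/a_t)] = 3.8899 km/s.
First burn Δv₁ = |v_p − v₁| = 0.8451 km/s.
Circular speed at r₂: v₂ = √(μ/r₂) = 1.4454 km/s.
Transfer-orbit speed at r₂: v_a = √[μ(2/r₂ − 1/a_t)] = 0.87664 km/s.
Second burn Δv₂ = |v₂ − v_a| = 0.5688 km/s.
Total Δv = Δv₁ + Δv₂ = 1.414 km/s.

Δv = 1.41 km/s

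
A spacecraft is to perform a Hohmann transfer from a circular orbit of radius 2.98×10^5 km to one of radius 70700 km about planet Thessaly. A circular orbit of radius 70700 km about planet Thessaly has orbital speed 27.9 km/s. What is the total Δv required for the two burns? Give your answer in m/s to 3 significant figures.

Δv = 12700 m/s

From the circular-orbit relation v² = μ/r at r = 70700 km: μ = v²r = (27.9)² × 70700 = 5.50336×10^7 km³/s².
Transfer-ellipse semi-major axis a_t = (r₁ + r₂)/2 = (2.980×10^5 + 70700)/2 = 1.8435×10^5 km.
At r₁ the circular-orbit speed is v₁ = √(μ/r₁) = 13.59 km/s.
Transfer-orbit speed at r₁ (v² = μ(2/r − 1/a)): v_a = √[μ(2/r₁ − 1/a_t)] = 8.416 km/s.
First burn Δv₁ = |v_a − v₁| = 5.174 km/s.
At r₂, v₂ = √(μ/r₂) = 27.900 km/s.
Transfer-orbit speed at r₂: v_p = √[μ(2/r₂ − 1/a_t)] = 35.472 km/s.
Second burn Δv₂ = |v₂ − v_p| = 7.572 km/s.
Δv = Δv₁ + Δv₂ = 5.174 + 7.572 = 12.75 km/s.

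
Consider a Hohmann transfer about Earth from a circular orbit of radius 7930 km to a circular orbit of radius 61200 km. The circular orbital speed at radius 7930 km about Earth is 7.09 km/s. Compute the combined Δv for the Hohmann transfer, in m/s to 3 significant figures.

Δv = 3670 m/s

From the circular-orbit relation v² = μ/r at r = 7930 km: μ = v²r = (7.09)² × 7930 = 3.98626×10^5 km³/s².
Transfer-ellipse semi-major axis a_t = (r₁ + r₂)/2 = (7930 + 61200)/2 = 34565 km.
At r₁ the circular-orbit speed is v₁ = √(μ/r₁) = 7.090 km/s.
Transfer-orbit speed at r₁ (vis-viva): v_p = √[μ(2/r₁ − 1/a_t)] = 9.434 km/s.
First burn Δv₁ = |v_p − v₁| = 2.344 km/s.
At r₂, v₂ = √(μ/r₂) = 2.552 km/s.
Transfer-orbit speed at r₂: v_a = √[μ(2/r₂ − 1/a_t)] = 1.222 km/s.
Second burn Δv₂ = |v₂ − v_a| = 1.330 km/s.
Total Δv = Δv₁ + Δv₂ = 3.674 km/s.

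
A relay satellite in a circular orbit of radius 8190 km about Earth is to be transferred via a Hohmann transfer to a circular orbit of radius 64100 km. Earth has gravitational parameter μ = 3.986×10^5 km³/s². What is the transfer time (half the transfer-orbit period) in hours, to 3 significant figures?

The Hohmann ellipse has a_t = (r₁ + r₂)/2 = 36145 km.
Transfer time t = π√(a_t³/μ) = π√((36145)³ / 3.986×10^5) = 34190 s.
Converting: 34190 s ÷ 3600 s/hour = 9.50 hours.

t = 9.50 hours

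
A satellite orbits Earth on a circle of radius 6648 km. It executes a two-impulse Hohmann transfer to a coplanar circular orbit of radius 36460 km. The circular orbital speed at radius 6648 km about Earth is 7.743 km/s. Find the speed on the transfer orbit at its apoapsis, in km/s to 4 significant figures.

From the circular-orbit relation v² = μ/r at r = 6648 km: μ = v²r = (7.743)² × 6648 = 3.98575×10^5 km³/s².
Semi-major axis of the transfer orbit: a_t = (6648 + 36460)/2 = 21554 km.
The apoapsis of the transfer ellipse is at r = 36460 km.
From the vis-viva equation, v = √[μ(2/r − 1/a_t)] = 1.836 km/s.

v = 1.836 km/s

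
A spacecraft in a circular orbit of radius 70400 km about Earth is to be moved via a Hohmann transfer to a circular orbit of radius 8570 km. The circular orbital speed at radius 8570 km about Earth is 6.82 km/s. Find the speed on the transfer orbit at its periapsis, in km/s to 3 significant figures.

From the circular-orbit relation v² = μ/r at r = 8570 km: μ = v²r = (6.82)² × 8570 = 3.98611×10^5 km³/s².
Transfer-ellipse semi-major axis a_t = (r₁ + r₂)/2 = (70400 + 8570)/2 = 39485 km.
At periapsis, r = 8570 km.
Applying v² = μ(2/r − 1/a_t): v = 9.107 km/s.

v = 9.11 km/s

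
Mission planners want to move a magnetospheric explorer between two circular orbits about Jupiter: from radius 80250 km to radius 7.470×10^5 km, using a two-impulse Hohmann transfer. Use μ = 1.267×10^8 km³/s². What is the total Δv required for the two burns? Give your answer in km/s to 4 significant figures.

Transfer-ellipse semi-major axis a_t = (r₁ + r₂)/2 = (80250 + 7.470×10^5)/2 = 4.13625×10^5 km.
At r₁ the circular-orbit speed is v₁ = √(μ/r₁) = 39.734 km/s.
Transfer-orbit speed at r₁ (v² = μ(2/r − 1/a)): v_p = √[μ(2/r₁ − 1/a_t)] = 53.398 km/s.
First burn Δv₁ = |v_p − v₁| = 13.66 km/s.
Circular speed at r₂: v₂ = √(μ/r₂) = 13.0235 km/s.
Transfer-orbit speed at r₂: v_a = √[μ(2/r₂ − 1/a_t)] = 5.73650 km/s.
Second burn Δv₂ = |v₂ − v_a| = 7.287 km/s.
Total Δv = Δv₁ + Δv₂ = 20.95 km/s.

Δv = 20.95 km/s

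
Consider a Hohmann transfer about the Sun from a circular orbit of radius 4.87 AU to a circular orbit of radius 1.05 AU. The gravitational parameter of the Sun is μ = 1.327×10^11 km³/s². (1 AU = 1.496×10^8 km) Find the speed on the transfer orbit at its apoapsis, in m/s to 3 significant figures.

In km: r₁ = 4.87 × 1.496×10^8 = 7.28552×10^8 km; r₂ = 1.05 × 1.496×10^8 = 1.5708×10^8 km.
The Hohmann ellipse has a_t = (r₁ + r₂)/2 = 4.42816×10^8 km.
At apoapsis, r = 7.28552×10^8 km.
From the vis-viva equation, v = √[μ(2/r − 1/a_t)] = 8.038 km/s.

v = 8040 m/s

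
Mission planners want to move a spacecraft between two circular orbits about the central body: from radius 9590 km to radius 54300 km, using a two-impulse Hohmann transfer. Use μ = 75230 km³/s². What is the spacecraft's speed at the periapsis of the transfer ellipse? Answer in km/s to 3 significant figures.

Semi-major axis of the transfer orbit: a_t = (9590 + 54300)/2 = 31945 km.
At periapsis, r = 9590 km.
Vis-viva: v = √[μ(2/r − 1/a_t)] = √[75230 × (2/9590 − 1/31945)] = 3.652 km/s.

v = 3.65 km/s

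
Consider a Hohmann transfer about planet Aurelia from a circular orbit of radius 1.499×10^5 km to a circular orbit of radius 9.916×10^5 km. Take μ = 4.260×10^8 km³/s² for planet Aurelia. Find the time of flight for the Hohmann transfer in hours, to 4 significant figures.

t = 18.23 hours

Semi-major axis of the transfer orbit: a_t = (1.499×10^5 + 9.916×10^5)/2 = 5.7075×10^5 km.
Half the transfer-orbit period gives t = π√(a_t³/μ) = 65630 s.
Converting: 65630 s ÷ 3600 s/hour = 18.23 hours.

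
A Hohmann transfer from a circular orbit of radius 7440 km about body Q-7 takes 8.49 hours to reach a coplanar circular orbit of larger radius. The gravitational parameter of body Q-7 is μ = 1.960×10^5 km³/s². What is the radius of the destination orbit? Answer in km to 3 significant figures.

r₂ = 45500 km

Transfer time t = 8.49 hours = 30564 s, and t = π√(a_t³/μ).
So a_t = (μ t²/π²)^(1/3) = (1.960×10^5 × (30564)² / π²)^(1/3) = 26472 km.
Since a_t = (r₁ + r₂)/2, r₂ = 2a_t − r₁ = 2×26472 − 7440 = 45504 km.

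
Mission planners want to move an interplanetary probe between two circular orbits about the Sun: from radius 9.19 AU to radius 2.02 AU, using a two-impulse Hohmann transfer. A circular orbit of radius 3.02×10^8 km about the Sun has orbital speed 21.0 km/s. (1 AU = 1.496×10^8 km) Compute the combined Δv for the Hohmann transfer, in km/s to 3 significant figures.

From the circular-orbit relation v² = μ/r at r = 3.02×10^8 km: μ = v²r = (21.0)² × 3.02×10^8 = 1.33182×10^11 km³/s².
In km: r₁ = 9.19 × 1.496×10^8 = 1.374824×10^9 km; r₂ = 2.02 × 1.496×10^8 = 3.02192×10^8 km.
Semi-major axis of the transfer orbit: a_t = (1.374824×10^9 + 3.02192×10^8)/2 = 8.38508×10^8 km.
Circular speed at r₁: v₁ = √(μ/r₁) = √(1.33182×10^11/1.374824×10^9) = 9.8424 km/s.
Transfer-orbit speed at r₁ (vis-viva equation): v_a = √[μ(2/r₁ − 1/a_t)] = 5.9086 km/s.
First burn Δv₁ = |v_a − v₁| = 3.934 km/s.
Circular speed at r₂: v₂ = √(μ/r₂) = 20.993 km/s.
Transfer-orbit speed at r₂: v_p = √[μ(2/r₂ − 1/a_t)] = 26.881 km/s.
Second burn Δv₂ = |v₂ − v_p| = 5.888 km/s.
Total Δv = Δv₁ + Δv₂ = 9.822 km/s.

Δv = 9.82 km/s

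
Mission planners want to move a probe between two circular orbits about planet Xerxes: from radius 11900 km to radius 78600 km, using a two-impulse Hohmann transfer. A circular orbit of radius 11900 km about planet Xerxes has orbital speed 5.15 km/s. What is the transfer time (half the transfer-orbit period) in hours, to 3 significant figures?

From the circular-orbit relation v² = μ/r at r = 11900 km: μ = v²r = (5.15)² × 11900 = 3.15618×10^5 km³/s².
Semi-major axis of the transfer orbit: a_t = (11900 + 78600)/2 = 45250 km.
By Kepler's third law the transfer-orbit period is T = 2π√(a_t³/μ), so t = T/2 = 53830 s.
Converting: 53830 s ÷ 3600 s/hour = 15.0 hours.

t = 15.0 hours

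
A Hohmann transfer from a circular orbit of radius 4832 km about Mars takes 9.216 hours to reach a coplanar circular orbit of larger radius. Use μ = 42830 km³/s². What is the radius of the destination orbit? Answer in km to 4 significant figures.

Transfer time t = 9.216 hours = 33177.6 s, and t = π√(a_t³/μ).
So a_t = (μ t²/π²)^(1/3) = (42830 × (33177.6)² / π²)^(1/3) = 16841 km.
Since a_t = (r₁ + r₂)/2, r₂ = 2a_t − r₁ = 2×16841 − 4832 = 28850 km.

r₂ = 28850 km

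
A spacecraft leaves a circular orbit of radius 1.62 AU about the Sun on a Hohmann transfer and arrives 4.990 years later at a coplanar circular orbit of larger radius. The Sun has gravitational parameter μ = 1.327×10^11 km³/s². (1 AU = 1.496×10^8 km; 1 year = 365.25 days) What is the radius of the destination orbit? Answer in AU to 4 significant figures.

In km: r₁ = 1.62 × 1.496×10^8 = 2.42352×10^8 km.
Transfer time t = 4.990 years × 365.25 × 86400 s = 1.57472424×10^8 s, and t = π√(a_t³/μ).
So a_t = (μ t²/π²)^(1/3) = (1.327×10^11 × (1.57472424×10^8)² / π²)^(1/3) = 6.9342×10^8 km.
Since a_t = (r₁ + r₂)/2, r₂ = 2a_t − r₁ = 2×6.9342×10^8 − 2.42352×10^8 = 1.144488×10^9 km.
In AU: r₂ = 1.144488×10^9 / 1.496×10^8 = 7.650 AU.

r₂ = 7.650 AU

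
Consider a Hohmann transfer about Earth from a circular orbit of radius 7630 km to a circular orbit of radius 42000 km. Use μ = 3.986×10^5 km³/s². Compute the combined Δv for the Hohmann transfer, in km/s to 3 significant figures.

Δv = 3.55 km/s

The Hohmann ellipse has a_t = (r₁ + r₂)/2 = 24815 km.
At r₁ the circular-orbit speed is v₁ = √(μ/r₁) = 7.2278 km/s.
On the transfer ellipse at r₁, vis-viva gives v_p = √[μ(2/r₁ − 1/a_t)] = 9.4032 km/s.
First burn Δv₁ = |v_p − v₁| = 2.1754 km/s.
At r₂, v₂ = √(μ/r₂) = 3.08066 km/s.
Transfer-orbit speed at r₂: v_a = √[μ(2/r₂ − 1/a_t)] = 1.70824 km/s.
Second burn Δv₂ = |v₂ − v_a| = 1.3724 km/s.
Total Δv = Δv₁ + Δv₂ = 3.548 km/s.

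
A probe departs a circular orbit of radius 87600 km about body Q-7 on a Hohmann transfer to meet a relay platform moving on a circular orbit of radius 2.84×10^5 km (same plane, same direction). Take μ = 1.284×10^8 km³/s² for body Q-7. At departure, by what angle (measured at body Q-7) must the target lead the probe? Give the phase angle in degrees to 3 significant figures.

φ = 84.8°

The Hohmann ellipse has a_t = (r₁ + r₂)/2 = 1.858×10^5 km.
Transfer time t = π√(a_t³/μ) = 22204.24 s.
The target's mean motion on its circular orbit is ω₂ = √(μ/r₂³) = 7.486951×10^-5 rad/s.
Angle swept by the target during transfer: ω₂·t = 1.662421 rad = 95.2497°.
Arrival is 180° from departure on the ellipse, so φ = 180° − 95.2497° = 84.8°.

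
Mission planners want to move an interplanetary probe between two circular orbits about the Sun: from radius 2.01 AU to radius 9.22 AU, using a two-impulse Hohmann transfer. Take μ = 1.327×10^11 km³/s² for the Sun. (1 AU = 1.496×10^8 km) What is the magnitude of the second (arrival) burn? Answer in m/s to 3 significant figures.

In km: r₁ = 2.01 × 1.496×10^8 = 3.00696×10^8 km; r₂ = 9.22 × 1.496×10^8 = 1.379312×10^9 km.
Semi-major axis of the transfer orbit: a_t = (3.00696×10^8 + 1.379312×10^9)/2 = 8.40004×10^8 km.
On the circular orbit at r = 1.379312×10^9 km, v_c = √(μ/r) = 9.809 km/s.
Transfer-orbit speed at the same r (vis-viva, a = a_t): v_t = √[μ(2/r − 1/a_t)] = 5.869 km/s.
Δv₂ = |v_t − v_c| = |5.869 − 9.809| = 3.940 km/s.

Δv₂ = 3940 m/s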